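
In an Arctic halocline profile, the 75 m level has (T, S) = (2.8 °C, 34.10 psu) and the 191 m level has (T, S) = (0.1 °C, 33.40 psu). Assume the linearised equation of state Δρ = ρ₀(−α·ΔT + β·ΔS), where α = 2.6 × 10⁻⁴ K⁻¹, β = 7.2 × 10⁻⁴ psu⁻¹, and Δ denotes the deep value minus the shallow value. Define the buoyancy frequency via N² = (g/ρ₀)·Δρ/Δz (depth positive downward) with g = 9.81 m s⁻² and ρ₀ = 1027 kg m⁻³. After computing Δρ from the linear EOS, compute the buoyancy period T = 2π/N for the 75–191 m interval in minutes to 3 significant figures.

ΔT = -2.7 K, ΔS = -0.70 psu (deep − shallow).
Δρ/ρ₀ = −αΔT + βΔS = 7.02 × 10⁻⁴ − 5.04 × 10⁻⁴ = 1.98 × 10⁻⁴, so Δρ ≈ 0.2033 kg m⁻³.
N² = (g/ρ₀)·Δρ/Δz = g·(Δρ/ρ₀)/Δz = 9.81 × 1.98 × 10⁻⁴ / 116 = 1.6745 × 10⁻⁵ s⁻².
N = √(1.6745 × 10⁻⁵) = 4.0921 × 10⁻³ rad s⁻¹ → T = 2π/N = 1.5354 × 10³ s = 25.590 min ≈ 25.6 min.

25.6 min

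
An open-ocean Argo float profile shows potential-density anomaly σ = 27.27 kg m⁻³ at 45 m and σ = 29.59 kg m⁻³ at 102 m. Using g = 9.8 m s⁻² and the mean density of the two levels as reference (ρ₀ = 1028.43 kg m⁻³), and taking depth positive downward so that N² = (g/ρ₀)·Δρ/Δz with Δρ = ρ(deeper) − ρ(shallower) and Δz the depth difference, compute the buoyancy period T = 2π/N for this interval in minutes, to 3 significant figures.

Δρ = 1029.59 − 1027.27 = 2.32 kg m⁻³ over Δz = 102 − 45 = 57 m.
N² = (9.8/1028.43) × (2.32/57) = 3.8785 × 10⁻⁴ s⁻².
N = √(3.8785 × 10⁻⁴) = 0.019694 rad s⁻¹, so T = 2π/N = 319.04 s = 5.3173 min ≈ 5.32 min.

5.32 min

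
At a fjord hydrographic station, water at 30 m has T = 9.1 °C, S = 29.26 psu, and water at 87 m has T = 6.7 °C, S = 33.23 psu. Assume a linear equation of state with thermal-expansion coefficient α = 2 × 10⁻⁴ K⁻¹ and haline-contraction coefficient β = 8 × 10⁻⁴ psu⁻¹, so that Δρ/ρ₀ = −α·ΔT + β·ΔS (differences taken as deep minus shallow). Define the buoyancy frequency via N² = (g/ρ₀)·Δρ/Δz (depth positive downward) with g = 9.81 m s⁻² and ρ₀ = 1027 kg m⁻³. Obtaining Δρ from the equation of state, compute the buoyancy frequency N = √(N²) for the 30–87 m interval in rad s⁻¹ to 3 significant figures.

ΔT = -2.4 K, ΔS = +3.97 psu (deep − shallow).
Δρ/ρ₀ = −αΔT + βΔS = 4.80 × 10⁻⁴ + 3.176 × 10⁻³ = 3.656 × 10⁻³, so Δρ ≈ 3.755 kg m⁻³.
N² = (g/ρ₀)·Δρ/Δz = g·(Δρ/ρ₀)/Δz = 9.81 × 3.656 × 10⁻³ / 57 = 6.2922 × 10⁻⁴ s⁻².
N = √(6.2922 × 10⁻⁴) = 0.025084 rad s⁻¹ ≈ 0.0251 rad s⁻¹.

0.0251 rad s⁻¹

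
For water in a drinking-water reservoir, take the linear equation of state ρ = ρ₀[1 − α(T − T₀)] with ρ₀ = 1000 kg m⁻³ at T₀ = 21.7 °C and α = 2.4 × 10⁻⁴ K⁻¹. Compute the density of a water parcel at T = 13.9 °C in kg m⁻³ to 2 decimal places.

T − T₀ = -7.8 K.
Bracket = 1 − α·(-7.8) = 1 + (1.872 × 10⁻³) = 1.0018720.
ρ = 1000 × 1.0018720 = 1001.87 kg m⁻³.

1001.87 kg m⁻³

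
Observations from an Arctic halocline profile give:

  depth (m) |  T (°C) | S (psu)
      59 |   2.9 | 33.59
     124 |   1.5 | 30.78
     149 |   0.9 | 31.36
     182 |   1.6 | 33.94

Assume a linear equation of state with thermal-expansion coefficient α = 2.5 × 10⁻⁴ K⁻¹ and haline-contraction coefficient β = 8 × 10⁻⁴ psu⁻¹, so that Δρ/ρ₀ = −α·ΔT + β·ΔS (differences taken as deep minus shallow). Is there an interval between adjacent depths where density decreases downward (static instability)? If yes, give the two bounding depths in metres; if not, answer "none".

59–124 m

Evaluate Δρ/ρ₀ = −αΔT + βΔS across each adjacent pair:
  59–124 m: −αΔT+βΔS = −(2.5 × 10⁻⁴)(-1.4)+(8 × 10⁻⁴)(-2.81) = -1.9 × 10⁻³ → UNSTABLE
  124–149 m: −αΔT+βΔS = −(2.5 × 10⁻⁴)(-0.6)+(8 × 10⁻⁴)(+0.58) = 6.1 × 10⁻⁴ → stable
  149–182 m: −αΔT+βΔS = −(2.5 × 10⁻⁴)(+0.7)+(8 × 10⁻⁴)(+2.58) = 1.9 × 10⁻³ → stable
The 59–124 m interval has Δρ < 0: lighter water underlies denser water.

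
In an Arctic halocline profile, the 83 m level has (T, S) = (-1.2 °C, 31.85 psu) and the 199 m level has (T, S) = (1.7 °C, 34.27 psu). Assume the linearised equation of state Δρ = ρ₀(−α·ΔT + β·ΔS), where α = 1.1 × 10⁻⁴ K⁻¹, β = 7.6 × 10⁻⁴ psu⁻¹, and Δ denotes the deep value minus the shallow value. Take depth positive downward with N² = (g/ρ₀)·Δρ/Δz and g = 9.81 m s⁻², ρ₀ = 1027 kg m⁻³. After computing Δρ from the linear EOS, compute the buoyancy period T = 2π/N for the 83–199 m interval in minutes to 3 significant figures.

9.24 min

ΔT = +2.9 K, ΔS = +2.42 psu (deep − shallow).
Δρ/ρ₀ = −αΔT + βΔS = -3.19 × 10⁻⁴ + 1.8392 × 10⁻³ = 1.5202 × 10⁻³, so Δρ ≈ 1.561 kg m⁻³.
N² = (g/ρ₀)·Δρ/Δz = g·(Δρ/ρ₀)/Δz = 9.81 × 1.5202 × 10⁻³ / 116 = 1.2856 × 10⁻⁴ s⁻².
N = √(1.2856 × 10⁻⁴) = 0.011338 rad s⁻¹ → T = 2π/N = 554.17 s = 9.2362 min ≈ 9.24 min.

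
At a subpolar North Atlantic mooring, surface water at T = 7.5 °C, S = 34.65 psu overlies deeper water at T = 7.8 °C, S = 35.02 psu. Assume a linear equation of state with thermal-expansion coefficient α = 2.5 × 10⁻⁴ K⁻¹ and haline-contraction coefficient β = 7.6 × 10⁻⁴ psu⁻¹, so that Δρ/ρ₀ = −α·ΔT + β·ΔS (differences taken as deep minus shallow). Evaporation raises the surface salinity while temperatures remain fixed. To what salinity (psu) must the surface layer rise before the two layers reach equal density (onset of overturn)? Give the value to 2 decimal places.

34.92 psu

Neutral buoyancy requires −α(T_deep − T_surf) + β(S_deep − S_surf′) = 0.
S_surf′ = S_deep − (α/β)·ΔT = 35.02 − (2.5 × 10⁻⁴/7.6 × 10⁻⁴)·(+0.3) = 34.9213 psu.
Increase required: 34.9213 − 34.65 = 0.2713 psu.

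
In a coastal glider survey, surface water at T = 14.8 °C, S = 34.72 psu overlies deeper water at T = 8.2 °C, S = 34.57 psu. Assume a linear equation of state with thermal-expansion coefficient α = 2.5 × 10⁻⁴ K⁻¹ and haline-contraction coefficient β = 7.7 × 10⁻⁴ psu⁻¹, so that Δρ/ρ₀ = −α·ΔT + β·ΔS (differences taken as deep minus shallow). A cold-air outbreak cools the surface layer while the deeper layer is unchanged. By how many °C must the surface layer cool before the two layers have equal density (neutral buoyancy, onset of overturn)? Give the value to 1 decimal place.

Neutral buoyancy requires Δρ = 0, i.e. −α(T_deep − T_surf′) + β(S_deep − S_surf) = 0.
T_surf′ = T_deep − (β/α)·ΔS = 8.2 − (7.7 × 10⁻⁴/2.5 × 10⁻⁴)·(-0.15) = 8.662 °C.
Cooling required: 14.8 − (8.662) = 6.138 °C.

6.1 °C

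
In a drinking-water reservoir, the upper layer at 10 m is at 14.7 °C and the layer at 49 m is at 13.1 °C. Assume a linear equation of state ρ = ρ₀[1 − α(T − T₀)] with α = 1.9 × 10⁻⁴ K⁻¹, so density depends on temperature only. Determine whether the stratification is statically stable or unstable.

ΔT = 13.1 − 14.7 = -1.6 K, so Δρ/ρ₀ = −αΔT = 3.04 × 10⁻⁴.
Δρ/ρ₀ > 0, so Δρ > 0: deeper water is denser → statically stable.

stable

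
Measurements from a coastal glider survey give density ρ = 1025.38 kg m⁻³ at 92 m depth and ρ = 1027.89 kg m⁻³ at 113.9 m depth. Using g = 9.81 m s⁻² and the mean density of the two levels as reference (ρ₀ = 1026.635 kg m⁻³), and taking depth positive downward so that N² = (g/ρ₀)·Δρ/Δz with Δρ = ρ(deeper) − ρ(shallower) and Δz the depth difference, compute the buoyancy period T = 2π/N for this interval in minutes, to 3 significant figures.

Δρ = 1027.89 − 1025.38 = 2.51 kg m⁻³ over Δz = 113.9 − 92 = 21.9 m.
N² = (9.81/1026.635) × (2.51/21.9) = 1.0952 × 10⁻³ s⁻².
N = √(1.0952 × 10⁻³) = 0.033094 rad s⁻¹, so T = 2π/N = 189.86 s = 3.1643 min ≈ 3.16 min.

3.16 min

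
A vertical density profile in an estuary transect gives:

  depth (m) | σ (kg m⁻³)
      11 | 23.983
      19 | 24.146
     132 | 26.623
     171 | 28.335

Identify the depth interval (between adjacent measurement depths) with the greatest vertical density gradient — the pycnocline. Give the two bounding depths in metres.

132–171 m

Compute the density gradient over each adjacent pair:
  11–19 m: Δρ/Δz = 0.163/8 = 0.020 kg m⁻⁴
  19–132 m: Δρ/Δz = 2.477/113 = 0.022 kg m⁻⁴
  132–171 m: Δρ/Δz = 1.712/39 = 0.044 kg m⁻⁴
The largest gradient is in the 132–171 m interval — the pycnocline.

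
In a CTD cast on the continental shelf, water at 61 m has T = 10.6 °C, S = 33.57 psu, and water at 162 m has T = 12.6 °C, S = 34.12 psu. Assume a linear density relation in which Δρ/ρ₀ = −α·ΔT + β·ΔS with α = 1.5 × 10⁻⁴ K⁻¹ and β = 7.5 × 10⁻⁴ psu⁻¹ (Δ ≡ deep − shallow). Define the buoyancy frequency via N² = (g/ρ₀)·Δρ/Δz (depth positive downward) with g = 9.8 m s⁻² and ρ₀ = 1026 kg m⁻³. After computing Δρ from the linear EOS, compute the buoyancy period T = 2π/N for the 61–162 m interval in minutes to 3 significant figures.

31.7 min

ΔT = +2.0 K, ΔS = +0.55 psu (deep − shallow).
Δρ/ρ₀ = −αΔT + βΔS = -3.00 × 10⁻⁴ + 4.125 × 10⁻⁴ = 1.125 × 10⁻⁴, so Δρ ≈ 0.1154 kg m⁻³.
N² = (g/ρ₀)·Δρ/Δz = g·(Δρ/ρ₀)/Δz = 9.8 × 1.125 × 10⁻⁴ / 101 = 1.0916 × 10⁻⁵ s⁻².
N = √(1.0916 × 10⁻⁵) = 3.3039 × 10⁻³ rad s⁻¹ → T = 2π/N = 1.9017 × 10³ s = 31.695 min ≈ 31.7 min.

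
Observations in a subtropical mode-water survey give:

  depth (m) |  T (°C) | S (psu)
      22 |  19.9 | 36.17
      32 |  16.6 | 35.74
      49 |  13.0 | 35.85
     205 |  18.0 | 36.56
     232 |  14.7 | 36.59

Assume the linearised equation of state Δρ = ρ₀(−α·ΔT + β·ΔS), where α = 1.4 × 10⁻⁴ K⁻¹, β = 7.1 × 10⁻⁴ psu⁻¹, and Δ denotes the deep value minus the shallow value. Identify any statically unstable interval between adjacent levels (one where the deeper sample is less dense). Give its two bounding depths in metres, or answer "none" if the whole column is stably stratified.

Evaluate Δρ/ρ₀ = −αΔT + βΔS across each adjacent pair:
  22–32 m: −αΔT+βΔS = −(1.4 × 10⁻⁴)(-3.3)+(7.1 × 10⁻⁴)(-0.43) = 1.6 × 10⁻⁴ → stable
  32–49 m: −αΔT+βΔS = −(1.4 × 10⁻⁴)(-3.6)+(7.1 × 10⁻⁴)(+0.11) = 5.8 × 10⁻⁴ → stable
  49–205 m: −αΔT+βΔS = −(1.4 × 10⁻⁴)(+5.0)+(7.1 × 10⁻⁴)(+0.71) = -2.0 × 10⁻⁴ → UNSTABLE
  205–232 m: −αΔT+βΔS = −(1.4 × 10⁻⁴)(-3.3)+(7.1 × 10⁻⁴)(+0.03) = 4.8 × 10⁻⁴ → stable
The 49–205 m interval has Δρ < 0: lighter water underlies denser water.

49–205 m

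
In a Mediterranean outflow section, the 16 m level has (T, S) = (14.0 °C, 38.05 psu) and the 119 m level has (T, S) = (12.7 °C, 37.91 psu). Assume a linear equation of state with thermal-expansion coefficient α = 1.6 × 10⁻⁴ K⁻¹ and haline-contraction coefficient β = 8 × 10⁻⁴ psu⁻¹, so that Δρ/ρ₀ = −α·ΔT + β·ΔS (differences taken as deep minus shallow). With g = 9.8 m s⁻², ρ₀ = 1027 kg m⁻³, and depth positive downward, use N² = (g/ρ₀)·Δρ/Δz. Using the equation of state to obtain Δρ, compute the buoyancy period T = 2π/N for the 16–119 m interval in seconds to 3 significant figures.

ΔT = -1.3 K, ΔS = -0.14 psu (deep − shallow).
Δρ/ρ₀ = −αΔT + βΔS = 2.08 × 10⁻⁴ − 1.12 × 10⁻⁴ = 9.60 × 10⁻⁵, so Δρ ≈ 0.09859 kg m⁻³.
N² = (g/ρ₀)·Δρ/Δz = g·(Δρ/ρ₀)/Δz = 9.8 × 9.60 × 10⁻⁵ / 103 = 9.1340 × 10⁻⁶ s⁻².
N = √(9.1340 × 10⁻⁶) = 3.0223 × 10⁻³ rad s⁻¹ → T = 2π/N = 2.0789 × 10³ s ≈ 2.08 × 10³ s.

2.08 × 10³ s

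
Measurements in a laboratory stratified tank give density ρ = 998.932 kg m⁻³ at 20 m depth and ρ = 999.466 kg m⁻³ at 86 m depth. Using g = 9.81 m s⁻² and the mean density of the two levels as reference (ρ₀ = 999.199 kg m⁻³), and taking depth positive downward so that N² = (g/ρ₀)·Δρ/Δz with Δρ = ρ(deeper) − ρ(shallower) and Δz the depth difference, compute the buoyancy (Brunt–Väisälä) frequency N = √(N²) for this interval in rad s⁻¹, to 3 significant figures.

Δρ = 999.466 − 998.932 = 0.534 kg m⁻³ over Δz = 86 − 20 = 66 m.
N² = (9.81/999.199) × (0.534/66) = 7.9435 × 10⁻⁵ s⁻².
N = √(7.9435 × 10⁻⁵) = 8.9126 × 10⁻³ rad s⁻¹ ≈ 8.91 × 10⁻³ rad s⁻¹.

8.91 × 10⁻³ rad s⁻¹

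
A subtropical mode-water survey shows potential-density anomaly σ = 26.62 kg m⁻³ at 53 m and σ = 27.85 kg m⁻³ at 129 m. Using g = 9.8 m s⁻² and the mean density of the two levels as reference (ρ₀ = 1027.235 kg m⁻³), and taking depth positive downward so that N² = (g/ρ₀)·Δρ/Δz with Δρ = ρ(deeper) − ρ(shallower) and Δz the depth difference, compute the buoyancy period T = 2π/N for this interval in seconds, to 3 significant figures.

Δρ = 1027.85 − 1026.62 = 1.23 kg m⁻³ over Δz = 129 − 53 = 76 m.
N² = (9.8/1027.235) × (1.23/76) = 1.5440 × 10⁻⁴ s⁻².
N = √(1.5440 × 10⁻⁴) = 0.012426 rad s⁻¹, so T = 2π/N = 505.65 s ≈ 506 s.
Since Δρ > 0 the layer is stably stratified.

506 s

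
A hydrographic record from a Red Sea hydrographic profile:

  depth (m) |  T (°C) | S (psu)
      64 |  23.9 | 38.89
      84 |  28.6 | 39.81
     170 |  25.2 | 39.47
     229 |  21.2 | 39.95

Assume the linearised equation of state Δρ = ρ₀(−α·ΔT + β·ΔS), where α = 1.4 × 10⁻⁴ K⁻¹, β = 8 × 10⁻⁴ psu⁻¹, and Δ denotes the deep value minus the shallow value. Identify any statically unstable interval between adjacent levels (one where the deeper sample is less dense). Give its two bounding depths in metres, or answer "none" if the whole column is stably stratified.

none

Evaluate Δρ/ρ₀ = −αΔT + βΔS across each adjacent pair:
  64–84 m: −αΔT+βΔS = −(1.4 × 10⁻⁴)(+4.7)+(8 × 10⁻⁴)(+0.92) = 7.8 × 10⁻⁵ → stable
  84–170 m: −αΔT+βΔS = −(1.4 × 10⁻⁴)(-3.4)+(8 × 10⁻⁴)(-0.34) = 2.0 × 10⁻⁴ → stable
  170–229 m: −αΔT+βΔS = −(1.4 × 10⁻⁴)(-4.0)+(8 × 10⁻⁴)(+0.48) = 9.4 × 10⁻⁴ → stable
Every interval has Δρ > 0: the column is stably stratified throughout.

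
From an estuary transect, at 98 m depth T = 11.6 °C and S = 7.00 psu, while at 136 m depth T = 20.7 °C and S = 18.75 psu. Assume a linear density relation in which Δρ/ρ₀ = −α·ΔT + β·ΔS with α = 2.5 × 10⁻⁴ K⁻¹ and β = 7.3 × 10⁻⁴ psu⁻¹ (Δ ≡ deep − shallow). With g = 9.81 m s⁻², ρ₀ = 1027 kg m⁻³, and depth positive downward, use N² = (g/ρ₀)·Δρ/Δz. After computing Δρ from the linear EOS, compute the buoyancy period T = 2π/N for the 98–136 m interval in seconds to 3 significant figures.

156 s

ΔT = +9.1 K, ΔS = +11.75 psu (deep − shallow).
Δρ/ρ₀ = −αΔT + βΔS = -2.275 × 10⁻³ + 8.5775 × 10⁻³ = 6.3025 × 10⁻³, so Δρ ≈ 6.473 kg m⁻³.
N² = (g/ρ₀)·Δρ/Δz = g·(Δρ/ρ₀)/Δz = 9.81 × 6.3025 × 10⁻³ / 38 = 1.6270 × 10⁻³ s⁻².
N = √(1.6270 × 10⁻³) = 0.040336 rad s⁻¹ → T = 2π/N = 155.77 s ≈ 156 s.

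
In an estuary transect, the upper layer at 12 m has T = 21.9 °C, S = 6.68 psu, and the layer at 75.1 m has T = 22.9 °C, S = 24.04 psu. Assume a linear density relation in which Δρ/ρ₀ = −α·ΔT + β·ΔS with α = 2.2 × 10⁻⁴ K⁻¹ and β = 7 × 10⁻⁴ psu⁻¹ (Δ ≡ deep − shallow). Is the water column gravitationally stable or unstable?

ΔT = 22.9 − 21.9 = +1.0 K and ΔS = 24.04 − 6.68 = +17.36 psu (deep − shallow).
−αΔT = -2.20 × 10⁻⁴; βΔS = 0.012152; sum Δρ/ρ₀ = 0.011932.
Δρ/ρ₀ > 0, so Δρ > 0: deeper water is denser → statically stable.

stable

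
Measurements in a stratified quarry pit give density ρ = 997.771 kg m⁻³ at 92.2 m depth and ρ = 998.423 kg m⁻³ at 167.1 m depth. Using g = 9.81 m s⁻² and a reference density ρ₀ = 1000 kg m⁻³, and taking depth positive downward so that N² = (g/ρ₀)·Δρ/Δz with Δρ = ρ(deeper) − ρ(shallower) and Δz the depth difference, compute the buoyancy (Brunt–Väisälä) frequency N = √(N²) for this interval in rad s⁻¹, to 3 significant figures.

9.24 × 10⁻³ rad s⁻¹

Δρ = 998.423 − 997.771 = 0.652 kg m⁻³ over Δz = 167.1 − 92.2 = 74.9 m.
N² = (9.81/1000) × (0.652/74.9) = 8.5395 × 10⁻⁵ s⁻².
N = √(8.5395 × 10⁻⁵) = 9.2409 × 10⁻³ rad s⁻¹ ≈ 9.24 × 10⁻³ rad s⁻¹.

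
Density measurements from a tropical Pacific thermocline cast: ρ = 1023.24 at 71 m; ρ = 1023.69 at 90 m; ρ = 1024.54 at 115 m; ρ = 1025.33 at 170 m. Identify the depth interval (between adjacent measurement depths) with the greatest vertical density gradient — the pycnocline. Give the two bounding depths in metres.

90–115 m

Compute the density gradient over each adjacent pair:
  71–90 m: Δρ/Δz = 0.45/19 = 0.024 kg m⁻⁴
  90–115 m: Δρ/Δz = 0.85/25 = 0.034 kg m⁻⁴
  115–170 m: Δρ/Δz = 0.79/55 = 0.014 kg m⁻⁴
The largest gradient is in the 90–115 m interval — the pycnocline.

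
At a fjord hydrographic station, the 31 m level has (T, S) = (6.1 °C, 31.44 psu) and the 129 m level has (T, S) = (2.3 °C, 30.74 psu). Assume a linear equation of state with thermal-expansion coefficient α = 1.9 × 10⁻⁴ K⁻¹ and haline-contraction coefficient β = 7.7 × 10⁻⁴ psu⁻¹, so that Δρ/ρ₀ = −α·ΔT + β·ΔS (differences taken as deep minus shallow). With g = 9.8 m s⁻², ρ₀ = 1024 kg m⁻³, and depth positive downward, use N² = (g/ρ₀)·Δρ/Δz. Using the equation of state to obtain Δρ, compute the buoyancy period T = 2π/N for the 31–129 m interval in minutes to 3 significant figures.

24.5 min

ΔT = -3.8 K, ΔS = -0.70 psu (deep − shallow).
Δρ/ρ₀ = −αΔT + βΔS = 7.22 × 10⁻⁴ − 5.39 × 10⁻⁴ = 1.83 × 10⁻⁴, so Δρ ≈ 0.1874 kg m⁻³.
N² = (g/ρ₀)·Δρ/Δz = g·(Δρ/ρ₀)/Δz = 9.8 × 1.83 × 10⁻⁴ / 98 = 1.8300 × 10⁻⁵ s⁻².
N = √(1.8300 × 10⁻⁵) = 4.2778 × 10⁻³ rad s⁻¹ → T = 2π/N = 1.4688 × 10³ s = 24.480 min ≈ 24.5 min.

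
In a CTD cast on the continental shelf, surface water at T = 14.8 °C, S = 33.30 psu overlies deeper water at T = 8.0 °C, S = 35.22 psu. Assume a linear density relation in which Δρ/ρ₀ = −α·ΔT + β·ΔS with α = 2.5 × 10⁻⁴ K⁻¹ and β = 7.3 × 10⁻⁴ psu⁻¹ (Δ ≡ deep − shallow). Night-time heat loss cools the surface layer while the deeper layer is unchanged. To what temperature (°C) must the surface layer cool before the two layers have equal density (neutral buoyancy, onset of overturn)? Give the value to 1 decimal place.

2.4 °C

Neutral buoyancy requires Δρ = 0, i.e. −α(T_deep − T_surf′) + β(S_deep − S_surf) = 0.
T_surf′ = T_deep − (β/α)·ΔS = 8.0 − (7.3 × 10⁻⁴/2.5 × 10⁻⁴)·(+1.92) = 2.394 °C.
Cooling required: 14.8 − (2.394) = 12.406 °C.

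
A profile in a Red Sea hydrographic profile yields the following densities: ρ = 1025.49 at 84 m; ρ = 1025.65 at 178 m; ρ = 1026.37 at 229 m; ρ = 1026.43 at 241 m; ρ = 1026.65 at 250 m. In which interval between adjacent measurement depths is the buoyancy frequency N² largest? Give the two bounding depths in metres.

Compute the density gradient over each adjacent pair:
  84–178 m: Δρ/Δz = 0.16/94 = 1.7 × 10⁻³ kg m⁻⁴
  178–229 m: Δρ/Δz = 0.72/51 = 0.014 kg m⁻⁴
  229–241 m: Δρ/Δz = 0.06/12 = 5.0 × 10⁻³ kg m⁻⁴
  241–250 m: Δρ/Δz = 0.22/9 = 0.024 kg m⁻⁴
The largest gradient is in the 241–250 m interval — the pycnocline.

241–250 m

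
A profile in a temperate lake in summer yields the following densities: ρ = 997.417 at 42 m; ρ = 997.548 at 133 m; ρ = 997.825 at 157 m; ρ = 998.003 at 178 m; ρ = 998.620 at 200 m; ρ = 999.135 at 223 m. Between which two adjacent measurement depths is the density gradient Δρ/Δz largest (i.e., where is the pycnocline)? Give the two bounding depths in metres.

Compute the density gradient over each adjacent pair:
  42–133 m: Δρ/Δz = 0.131/91 = 1.4 × 10⁻³ kg m⁻⁴
  133–157 m: Δρ/Δz = 0.277/24 = 0.012 kg m⁻⁴
  157–178 m: Δρ/Δz = 0.178/21 = 8.5 × 10⁻³ kg m⁻⁴
  178–200 m: Δρ/Δz = 0.617/22 = 0.028 kg m⁻⁴
  200–223 m: Δρ/Δz = 0.515/23 = 0.022 kg m⁻⁴
The largest gradient is in the 178–200 m interval — the pycnocline.

178–200 m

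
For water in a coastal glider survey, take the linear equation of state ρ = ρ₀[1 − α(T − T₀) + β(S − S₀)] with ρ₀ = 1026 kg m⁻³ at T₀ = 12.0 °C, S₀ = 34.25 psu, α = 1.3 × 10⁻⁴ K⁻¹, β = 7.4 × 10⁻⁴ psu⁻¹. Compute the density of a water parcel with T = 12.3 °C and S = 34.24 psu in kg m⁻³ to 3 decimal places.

T − T₀ = +0.3 K, S − S₀ = -0.01 psu.
Bracket = 1 − α·(+0.3) + β·(-0.01) = 1 + (-4.64 × 10⁻⁵) = 0.9999536.
ρ = 1026 × 0.9999536 = 1025.952 kg m⁻³.

1025.952 kg m⁻³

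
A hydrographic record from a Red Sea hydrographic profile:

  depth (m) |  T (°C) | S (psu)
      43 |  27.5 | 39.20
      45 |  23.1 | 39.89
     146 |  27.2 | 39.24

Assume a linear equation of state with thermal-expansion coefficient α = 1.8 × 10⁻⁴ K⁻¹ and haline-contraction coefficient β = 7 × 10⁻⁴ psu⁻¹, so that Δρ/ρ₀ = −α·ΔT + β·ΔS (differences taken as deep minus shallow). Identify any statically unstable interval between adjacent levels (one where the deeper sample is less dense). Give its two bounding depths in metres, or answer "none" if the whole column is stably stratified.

45–146 m

Evaluate Δρ/ρ₀ = −αΔT + βΔS across each adjacent pair:
  43–45 m: −αΔT+βΔS = −(1.8 × 10⁻⁴)(-4.4)+(7 × 10⁻⁴)(+0.69) = 1.3 × 10⁻³ → stable
  45–146 m: −αΔT+βΔS = −(1.8 × 10⁻⁴)(+4.1)+(7 × 10⁻⁴)(-0.65) = -1.2 × 10⁻³ → UNSTABLE
The 45–146 m interval has Δρ < 0: lighter water underlies denser water.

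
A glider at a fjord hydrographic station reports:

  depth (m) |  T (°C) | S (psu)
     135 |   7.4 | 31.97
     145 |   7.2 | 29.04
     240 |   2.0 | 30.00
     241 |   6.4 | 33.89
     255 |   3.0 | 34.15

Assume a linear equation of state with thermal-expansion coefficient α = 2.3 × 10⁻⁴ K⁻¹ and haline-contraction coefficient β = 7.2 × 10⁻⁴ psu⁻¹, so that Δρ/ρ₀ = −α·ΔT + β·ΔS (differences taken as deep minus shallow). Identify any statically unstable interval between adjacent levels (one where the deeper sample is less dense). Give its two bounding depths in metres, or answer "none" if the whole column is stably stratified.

Evaluate Δρ/ρ₀ = −αΔT + βΔS across each adjacent pair:
  135–145 m: −αΔT+βΔS = −(2.3 × 10⁻⁴)(-0.2)+(7.2 × 10⁻⁴)(-2.93) = -2.1 × 10⁻³ → UNSTABLE
  145–240 m: −αΔT+βΔS = −(2.3 × 10⁻⁴)(-5.2)+(7.2 × 10⁻⁴)(+0.96) = 1.9 × 10⁻³ → stable
  240–241 m: −αΔT+βΔS = −(2.3 × 10⁻⁴)(+4.4)+(7.2 × 10⁻⁴)(+3.89) = 1.8 × 10⁻³ → stable
  241–255 m: −αΔT+βΔS = −(2.3 × 10⁻⁴)(-3.4)+(7.2 × 10⁻⁴)(+0.26) = 9.7 × 10⁻⁴ → stable
The 135–145 m interval has Δρ < 0: lighter water underlies denser water.

135–145 m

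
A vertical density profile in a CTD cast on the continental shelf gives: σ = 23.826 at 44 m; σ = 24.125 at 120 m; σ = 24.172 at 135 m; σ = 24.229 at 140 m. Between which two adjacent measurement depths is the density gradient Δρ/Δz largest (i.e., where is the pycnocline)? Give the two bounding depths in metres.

135–140 m

Compute the density gradient over each adjacent pair:
  44–120 m: Δρ/Δz = 0.299/76 = 3.9 × 10⁻³ kg m⁻⁴
  120–135 m: Δρ/Δz = 0.047/15 = 3.1 × 10⁻³ kg m⁻⁴
  135–140 m: Δρ/Δz = 0.057/5 = 0.011 kg m⁻⁴
The largest gradient is in the 135–140 m interval — the pycnocline.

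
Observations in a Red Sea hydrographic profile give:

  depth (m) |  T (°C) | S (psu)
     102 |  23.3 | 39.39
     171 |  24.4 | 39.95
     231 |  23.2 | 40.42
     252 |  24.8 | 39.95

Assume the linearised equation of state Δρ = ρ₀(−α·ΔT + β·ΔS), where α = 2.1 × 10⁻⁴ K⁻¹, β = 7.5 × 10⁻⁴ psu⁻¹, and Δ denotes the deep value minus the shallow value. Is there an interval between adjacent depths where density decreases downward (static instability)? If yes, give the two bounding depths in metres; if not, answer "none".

231–252 m

Evaluate Δρ/ρ₀ = −αΔT + βΔS across each adjacent pair:
  102–171 m: −αΔT+βΔS = −(2.1 × 10⁻⁴)(+1.1)+(7.5 × 10⁻⁴)(+0.56) = 1.9 × 10⁻⁴ → stable
  171–231 m: −αΔT+βΔS = −(2.1 × 10⁻⁴)(-1.2)+(7.5 × 10⁻⁴)(+0.47) = 6.0 × 10⁻⁴ → stable
  231–252 m: −αΔT+βΔS = −(2.1 × 10⁻⁴)(+1.6)+(7.5 × 10⁻⁴)(-0.47) = -6.9 × 10⁻⁴ → UNSTABLE
The 231–252 m interval has Δρ < 0: lighter water underlies denser water.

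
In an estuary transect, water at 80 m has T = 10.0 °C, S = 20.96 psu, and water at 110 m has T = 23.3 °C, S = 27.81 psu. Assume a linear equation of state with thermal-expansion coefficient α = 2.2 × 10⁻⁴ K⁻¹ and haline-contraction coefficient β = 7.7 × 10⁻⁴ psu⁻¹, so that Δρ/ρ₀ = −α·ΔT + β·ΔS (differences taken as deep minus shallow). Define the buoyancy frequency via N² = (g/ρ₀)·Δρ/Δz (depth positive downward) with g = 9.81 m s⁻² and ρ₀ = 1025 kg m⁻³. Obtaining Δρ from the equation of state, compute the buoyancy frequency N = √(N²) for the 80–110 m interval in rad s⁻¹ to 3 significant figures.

ΔT = +13.3 K, ΔS = +6.85 psu (deep − shallow).
Δρ/ρ₀ = −αΔT + βΔS = -2.926 × 10⁻³ + 5.2745 × 10⁻³ = 2.3485 × 10⁻³, so Δρ ≈ 2.407 kg m⁻³.
N² = (g/ρ₀)·Δρ/Δz = g·(Δρ/ρ₀)/Δz = 9.81 × 2.3485 × 10⁻³ / 30 = 7.6796 × 10⁻⁴ s⁻².
N = √(7.6796 × 10⁻⁴) = 0.027712 rad s⁻¹ ≈ 0.0277 rad s⁻¹.

0.0277 rad s⁻¹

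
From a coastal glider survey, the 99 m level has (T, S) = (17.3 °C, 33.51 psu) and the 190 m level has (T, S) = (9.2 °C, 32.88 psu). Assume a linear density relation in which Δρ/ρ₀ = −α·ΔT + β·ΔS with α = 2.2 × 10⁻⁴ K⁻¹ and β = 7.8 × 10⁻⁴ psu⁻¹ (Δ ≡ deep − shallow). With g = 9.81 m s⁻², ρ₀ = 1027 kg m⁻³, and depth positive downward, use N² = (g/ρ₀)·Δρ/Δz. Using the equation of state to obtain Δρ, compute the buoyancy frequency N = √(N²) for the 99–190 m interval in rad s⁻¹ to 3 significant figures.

0.0118 rad s⁻¹

ΔT = -8.1 K, ΔS = -0.63 psu (deep − shallow).
Δρ/ρ₀ = −αΔT + βΔS = 1.782 × 10⁻³ − 4.914 × 10⁻⁴ = 1.2906 × 10⁻³, so Δρ ≈ 1.325 kg m⁻³.
N² = (g/ρ₀)·Δρ/Δz = g·(Δρ/ρ₀)/Δz = 9.81 × 1.2906 × 10⁻³ / 91 = 1.3913 × 10⁻⁴ s⁻².
N = √(1.3913 × 10⁻⁴) = 0.011795 rad s⁻¹ ≈ 0.0118 rad s⁻¹.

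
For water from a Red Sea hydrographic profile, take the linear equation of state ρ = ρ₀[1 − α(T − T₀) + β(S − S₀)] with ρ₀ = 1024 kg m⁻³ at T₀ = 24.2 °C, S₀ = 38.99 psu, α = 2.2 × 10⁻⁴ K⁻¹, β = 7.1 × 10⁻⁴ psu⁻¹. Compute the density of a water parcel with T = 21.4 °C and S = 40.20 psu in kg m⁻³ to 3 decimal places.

T − T₀ = -2.8 K, S − S₀ = +1.21 psu.
Bracket = 1 − α·(-2.8) + β·(+1.21) = 1 + (1.4751 × 10⁻³) = 1.0014751.
ρ = 1024 × 1.0014751 = 1025.511 kg m⁻³.

1025.511 kg m⁻³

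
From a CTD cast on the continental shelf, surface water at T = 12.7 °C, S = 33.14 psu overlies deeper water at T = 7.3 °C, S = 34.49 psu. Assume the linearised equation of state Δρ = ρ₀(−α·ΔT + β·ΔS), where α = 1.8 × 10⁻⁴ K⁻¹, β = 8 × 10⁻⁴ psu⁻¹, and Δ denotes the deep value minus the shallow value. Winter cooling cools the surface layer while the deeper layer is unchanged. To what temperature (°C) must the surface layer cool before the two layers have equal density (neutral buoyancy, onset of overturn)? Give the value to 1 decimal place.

1.3 °C

Neutral buoyancy requires Δρ = 0, i.e. −α(T_deep − T_surf′) + β(S_deep − S_surf) = 0.
T_surf′ = T_deep − (β/α)·ΔS = 7.3 − (8 × 10⁻⁴/1.8 × 10⁻⁴)·(+1.35) = 1.300 °C.
Cooling required: 12.7 − (1.300) = 11.400 °C.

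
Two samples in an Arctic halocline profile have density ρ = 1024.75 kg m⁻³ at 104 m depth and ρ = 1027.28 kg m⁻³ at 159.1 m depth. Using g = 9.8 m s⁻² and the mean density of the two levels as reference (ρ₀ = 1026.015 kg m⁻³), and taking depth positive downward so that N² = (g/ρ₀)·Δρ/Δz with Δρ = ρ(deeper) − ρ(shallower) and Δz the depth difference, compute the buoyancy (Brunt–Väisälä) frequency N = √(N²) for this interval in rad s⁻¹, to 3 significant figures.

Δρ = 1027.28 − 1024.75 = 2.53 kg m⁻³ over Δz = 159.1 − 104 = 55.1 m.
N² = (9.8/1026.015) × (2.53/55.1) = 4.3857 × 10⁻⁴ s⁻².
N = √(4.3857 × 10⁻⁴) = 0.020942 rad s⁻¹ ≈ 0.0209 rad s⁻¹.
N² > 0, so the interval is statically stable.

0.0209 rad s⁻¹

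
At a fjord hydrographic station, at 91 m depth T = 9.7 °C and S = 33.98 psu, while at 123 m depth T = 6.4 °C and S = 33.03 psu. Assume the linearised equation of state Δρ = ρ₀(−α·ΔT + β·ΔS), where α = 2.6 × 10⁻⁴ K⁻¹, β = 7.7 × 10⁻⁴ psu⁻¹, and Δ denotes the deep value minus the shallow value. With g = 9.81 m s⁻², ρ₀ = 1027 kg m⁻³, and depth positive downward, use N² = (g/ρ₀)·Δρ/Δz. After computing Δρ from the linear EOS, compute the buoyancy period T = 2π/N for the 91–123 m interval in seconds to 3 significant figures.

1.01 × 10³ s

ΔT = -3.3 K, ΔS = -0.95 psu (deep − shallow).
Δρ/ρ₀ = −αΔT + βΔS = 8.58 × 10⁻⁴ − 7.315 × 10⁻⁴ = 1.265 × 10⁻⁴, so Δρ ≈ 0.1299 kg m⁻³.
N² = (g/ρ₀)·Δρ/Δz = g·(Δρ/ρ₀)/Δz = 9.81 × 1.265 × 10⁻⁴ / 32 = 3.8780 × 10⁻⁵ s⁻².
N = √(3.8780 × 10⁻⁵) = 6.2274 × 10⁻³ rad s⁻¹ → T = 2π/N = 1.0090 × 10³ s ≈ 1.01 × 10³ s.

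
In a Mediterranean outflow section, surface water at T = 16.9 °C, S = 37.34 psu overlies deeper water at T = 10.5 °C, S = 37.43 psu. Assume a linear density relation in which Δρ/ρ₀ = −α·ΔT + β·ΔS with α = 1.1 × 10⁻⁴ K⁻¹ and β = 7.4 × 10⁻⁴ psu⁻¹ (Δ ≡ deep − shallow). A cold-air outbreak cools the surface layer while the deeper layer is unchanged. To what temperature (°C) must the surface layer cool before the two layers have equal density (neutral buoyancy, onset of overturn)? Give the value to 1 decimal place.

Neutral buoyancy requires Δρ = 0, i.e. −α(T_deep − T_surf′) + β(S_deep − S_surf) = 0.
T_surf′ = T_deep − (β/α)·ΔS = 10.5 − (7.4 × 10⁻⁴/1.1 × 10⁻⁴)·(+0.09) = 9.895 °C.
Cooling required: 16.9 − (9.895) = 7.005 °C.

9.9 °C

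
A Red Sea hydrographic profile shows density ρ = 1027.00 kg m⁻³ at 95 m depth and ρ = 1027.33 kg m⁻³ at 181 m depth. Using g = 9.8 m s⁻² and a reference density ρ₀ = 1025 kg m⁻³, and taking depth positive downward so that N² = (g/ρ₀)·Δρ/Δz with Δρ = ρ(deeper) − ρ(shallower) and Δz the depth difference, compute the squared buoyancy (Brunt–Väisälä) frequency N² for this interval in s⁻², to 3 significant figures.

Δρ = 1027.33 − 1027.00 = 0.33 kg m⁻³ over Δz = 181 − 95 = 86 m.
N² = (9.8/1025) × (0.33/86) = 3.6687 × 10⁻⁵ s⁻² ≈ 3.67 × 10⁻⁵ s⁻².

3.67 × 10⁻⁵ s⁻²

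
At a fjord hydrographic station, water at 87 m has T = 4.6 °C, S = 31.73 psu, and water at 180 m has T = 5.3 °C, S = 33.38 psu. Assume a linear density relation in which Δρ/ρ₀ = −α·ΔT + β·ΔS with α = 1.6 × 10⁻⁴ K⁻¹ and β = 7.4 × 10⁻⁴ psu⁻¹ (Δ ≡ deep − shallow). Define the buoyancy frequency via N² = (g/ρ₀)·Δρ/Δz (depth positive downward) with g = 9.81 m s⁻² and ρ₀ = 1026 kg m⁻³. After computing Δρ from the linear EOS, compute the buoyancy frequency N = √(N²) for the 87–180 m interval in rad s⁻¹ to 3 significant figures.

ΔT = +0.7 K, ΔS = +1.65 psu (deep − shallow).
Δρ/ρ₀ = −αΔT + βΔS = -1.12 × 10⁻⁴ + 1.221 × 10⁻³ = 1.109 × 10⁻³, so Δρ ≈ 1.138 kg m⁻³.
N² = (g/ρ₀)·Δρ/Δz = g·(Δρ/ρ₀)/Δz = 9.81 × 1.109 × 10⁻³ / 93 = 1.1698 × 10⁻⁴ s⁻².
N = √(1.1698 × 10⁻⁴) = 0.010816 rad s⁻¹ ≈ 0.0108 rad s⁻¹.

0.0108 rad s⁻¹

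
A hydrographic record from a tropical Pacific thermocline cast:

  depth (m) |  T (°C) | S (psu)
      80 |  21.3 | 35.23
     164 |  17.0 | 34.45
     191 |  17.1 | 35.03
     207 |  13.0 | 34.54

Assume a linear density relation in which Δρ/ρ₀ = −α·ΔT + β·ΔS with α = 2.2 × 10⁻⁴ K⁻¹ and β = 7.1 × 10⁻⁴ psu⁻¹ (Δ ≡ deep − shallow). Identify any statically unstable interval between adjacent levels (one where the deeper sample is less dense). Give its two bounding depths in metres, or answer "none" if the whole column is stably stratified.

none

Evaluate Δρ/ρ₀ = −αΔT + βΔS across each adjacent pair:
  80–164 m: −αΔT+βΔS = −(2.2 × 10⁻⁴)(-4.3)+(7.1 × 10⁻⁴)(-0.78) = 3.9 × 10⁻⁴ → stable
  164–191 m: −αΔT+βΔS = −(2.2 × 10⁻⁴)(+0.1)+(7.1 × 10⁻⁴)(+0.58) = 3.9 × 10⁻⁴ → stable
  191–207 m: −αΔT+βΔS = −(2.2 × 10⁻⁴)(-4.1)+(7.1 × 10⁻⁴)(-0.49) = 5.5 × 10⁻⁴ → stable
Every interval has Δρ > 0: the column is stably stratified throughout.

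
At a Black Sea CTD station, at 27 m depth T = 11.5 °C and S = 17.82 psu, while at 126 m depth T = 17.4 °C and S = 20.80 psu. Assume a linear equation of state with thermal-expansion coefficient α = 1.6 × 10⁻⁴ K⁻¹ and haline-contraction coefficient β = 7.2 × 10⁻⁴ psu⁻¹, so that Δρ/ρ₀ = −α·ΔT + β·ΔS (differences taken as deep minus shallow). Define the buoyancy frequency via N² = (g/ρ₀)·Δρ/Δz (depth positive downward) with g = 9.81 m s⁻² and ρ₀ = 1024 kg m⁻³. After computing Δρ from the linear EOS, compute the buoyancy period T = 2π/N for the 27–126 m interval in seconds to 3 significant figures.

ΔT = +5.9 K, ΔS = +2.98 psu (deep − shallow).
Δρ/ρ₀ = −αΔT + βΔS = -9.44 × 10⁻⁴ + 2.1456 × 10⁻³ = 1.2016 × 10⁻³, so Δρ ≈ 1.230 kg m⁻³.
N² = (g/ρ₀)·Δρ/Δz = g·(Δρ/ρ₀)/Δz = 9.81 × 1.2016 × 10⁻³ / 99 = 1.1907 × 10⁻⁴ s⁻².
N = √(1.1907 × 10⁻⁴) = 0.010912 rad s⁻¹ → T = 2π/N = 575.81 s ≈ 576 s.

576 s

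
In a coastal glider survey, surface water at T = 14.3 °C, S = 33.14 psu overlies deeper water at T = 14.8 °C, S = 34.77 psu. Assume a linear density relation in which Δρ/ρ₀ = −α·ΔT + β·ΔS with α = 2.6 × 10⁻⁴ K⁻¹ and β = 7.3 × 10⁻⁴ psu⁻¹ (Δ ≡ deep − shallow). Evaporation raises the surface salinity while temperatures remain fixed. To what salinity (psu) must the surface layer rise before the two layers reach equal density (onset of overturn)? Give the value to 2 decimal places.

Neutral buoyancy requires −α(T_deep − T_surf) + β(S_deep − S_surf′) = 0.
S_surf′ = S_deep − (α/β)·ΔT = 34.77 − (2.6 × 10⁻⁴/7.3 × 10⁻⁴)·(+0.5) = 34.5919 psu.
Increase required: 34.5919 − 33.14 = 1.4519 psu.

34.59 psu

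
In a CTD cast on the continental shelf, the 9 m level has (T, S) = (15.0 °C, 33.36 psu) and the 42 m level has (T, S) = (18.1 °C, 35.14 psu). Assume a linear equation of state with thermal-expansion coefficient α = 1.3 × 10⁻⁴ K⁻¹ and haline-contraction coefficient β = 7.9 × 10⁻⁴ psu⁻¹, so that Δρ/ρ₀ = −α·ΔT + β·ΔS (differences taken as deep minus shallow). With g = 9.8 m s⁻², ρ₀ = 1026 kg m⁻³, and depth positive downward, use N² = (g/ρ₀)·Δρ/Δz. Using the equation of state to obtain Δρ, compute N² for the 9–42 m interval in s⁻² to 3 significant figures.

ΔT = +3.1 K, ΔS = +1.78 psu (deep − shallow).
Δρ/ρ₀ = −αΔT + βΔS = -4.03 × 10⁻⁴ + 1.4062 × 10⁻³ = 1.0032 × 10⁻³, so Δρ ≈ 1.029 kg m⁻³.
N² = (g/ρ₀)·Δρ/Δz = g·(Δρ/ρ₀)/Δz = 9.8 × 1.0032 × 10⁻³ / 33 = 2.9792 × 10⁻⁴ s⁻² ≈ 2.98 × 10⁻⁴ s⁻².

2.98 × 10⁻⁴ s⁻²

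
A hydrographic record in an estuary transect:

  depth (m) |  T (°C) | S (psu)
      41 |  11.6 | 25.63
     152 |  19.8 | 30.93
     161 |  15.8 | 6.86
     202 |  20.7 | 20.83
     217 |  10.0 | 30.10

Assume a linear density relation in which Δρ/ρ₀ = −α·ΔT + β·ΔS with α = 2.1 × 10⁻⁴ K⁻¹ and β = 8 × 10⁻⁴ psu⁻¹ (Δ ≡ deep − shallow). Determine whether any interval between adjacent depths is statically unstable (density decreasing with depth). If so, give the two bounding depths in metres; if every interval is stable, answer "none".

Evaluate Δρ/ρ₀ = −αΔT + βΔS across each adjacent pair:
  41–152 m: −αΔT+βΔS = −(2.1 × 10⁻⁴)(+8.2)+(8 × 10⁻⁴)(+5.30) = 2.5 × 10⁻³ → stable
  152–161 m: −αΔT+βΔS = −(2.1 × 10⁻⁴)(-4.0)+(8 × 10⁻⁴)(-24.07) = -0.018 → UNSTABLE
  161–202 m: −αΔT+βΔS = −(2.1 × 10⁻⁴)(+4.9)+(8 × 10⁻⁴)(+13.97) = 0.010 → stable
  202–217 m: −αΔT+βΔS = −(2.1 × 10⁻⁴)(-10.7)+(8 × 10⁻⁴)(+9.27) = 9.7 × 10⁻³ → stable
The 152–161 m interval has Δρ < 0: lighter water underlies denser water.

152–161 m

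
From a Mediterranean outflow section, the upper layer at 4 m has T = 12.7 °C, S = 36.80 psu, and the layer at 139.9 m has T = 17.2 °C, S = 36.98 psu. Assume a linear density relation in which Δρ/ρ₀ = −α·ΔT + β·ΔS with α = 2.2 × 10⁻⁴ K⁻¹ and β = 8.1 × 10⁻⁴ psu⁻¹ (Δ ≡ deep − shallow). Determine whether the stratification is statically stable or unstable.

ΔT = 17.2 − 12.7 = +4.5 K and ΔS = 36.98 − 36.80 = +0.18 psu (deep − shallow).
−αΔT = -9.90 × 10⁻⁴; βΔS = 1.458 × 10⁻⁴; sum Δρ/ρ₀ = -8.442 × 10⁻⁴.
Δρ/ρ₀ < 0, so Δρ < 0: deeper water is lighter → statically unstable; the column would overturn.

unstable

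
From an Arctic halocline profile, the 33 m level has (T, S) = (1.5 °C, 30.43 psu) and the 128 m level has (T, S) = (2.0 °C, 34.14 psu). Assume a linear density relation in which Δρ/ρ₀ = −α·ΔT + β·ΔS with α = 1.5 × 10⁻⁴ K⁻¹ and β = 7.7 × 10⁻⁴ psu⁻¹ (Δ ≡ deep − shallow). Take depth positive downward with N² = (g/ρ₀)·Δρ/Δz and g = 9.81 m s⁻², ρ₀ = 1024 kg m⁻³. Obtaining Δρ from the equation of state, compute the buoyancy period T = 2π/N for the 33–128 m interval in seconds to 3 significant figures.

371 s

ΔT = +0.5 K, ΔS = +3.71 psu (deep − shallow).
Δρ/ρ₀ = −αΔT + βΔS = -7.50 × 10⁻⁵ + 2.8567 × 10⁻³ = 2.7817 × 10⁻³, so Δρ ≈ 2.848 kg m⁻³.
N² = (g/ρ₀)·Δρ/Δz = g·(Δρ/ρ₀)/Δz = 9.81 × 2.7817 × 10⁻³ / 95 = 2.8725 × 10⁻⁴ s⁻².
N = √(2.8725 × 10⁻⁴) = 0.016948 rad s⁻¹ → T = 2π/N = 370.73 s ≈ 371 s.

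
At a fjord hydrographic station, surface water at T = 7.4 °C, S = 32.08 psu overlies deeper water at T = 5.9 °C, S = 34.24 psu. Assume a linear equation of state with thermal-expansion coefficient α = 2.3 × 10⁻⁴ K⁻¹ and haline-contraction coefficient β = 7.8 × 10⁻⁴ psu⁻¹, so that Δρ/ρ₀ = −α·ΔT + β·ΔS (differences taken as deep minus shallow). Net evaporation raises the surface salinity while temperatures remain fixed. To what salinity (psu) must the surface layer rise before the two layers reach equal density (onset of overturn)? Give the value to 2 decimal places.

Neutral buoyancy requires −α(T_deep − T_surf) + β(S_deep − S_surf′) = 0.
S_surf′ = S_deep − (α/β)·ΔT = 34.24 − (2.3 × 10⁻⁴/7.8 × 10⁻⁴)·(-1.5) = 34.6823 psu.
Increase required: 34.6823 − 32.08 = 2.6023 psu.

34.68 psu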